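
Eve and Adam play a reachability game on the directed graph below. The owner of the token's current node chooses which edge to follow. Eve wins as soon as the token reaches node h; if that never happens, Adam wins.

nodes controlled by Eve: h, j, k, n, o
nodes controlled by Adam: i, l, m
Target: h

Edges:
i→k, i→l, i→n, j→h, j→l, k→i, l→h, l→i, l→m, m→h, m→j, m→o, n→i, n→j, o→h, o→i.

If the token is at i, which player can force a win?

A0 = {h}
A1: add {j, o} — j (Eve) has j→h; o (Eve) has o→h.
A2: add {m, n} — m (Adam): all of {h, j, o} already in; n (Eve) has n→j.
A3 = A2; e.g. i (Adam) can still go to k. Fixed point.
i never enters the attractor, so Adam can avoid the target forever.

Adam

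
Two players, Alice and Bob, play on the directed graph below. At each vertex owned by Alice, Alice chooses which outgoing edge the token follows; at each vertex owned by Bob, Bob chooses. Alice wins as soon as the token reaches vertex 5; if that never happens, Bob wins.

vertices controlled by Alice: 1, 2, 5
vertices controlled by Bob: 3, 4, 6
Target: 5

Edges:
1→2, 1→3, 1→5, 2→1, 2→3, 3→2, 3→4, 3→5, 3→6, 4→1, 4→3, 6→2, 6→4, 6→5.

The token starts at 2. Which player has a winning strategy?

A0 = {5}
A1: add {1} — 1 (Alice) has 1→5.
A2: add {2} — 2 (Alice) has 2→1.
A3 = A2; e.g. 3 (Bob) can still go to 4. Fixed point.
2 ∈ A2, so Alice can force the target.

Alice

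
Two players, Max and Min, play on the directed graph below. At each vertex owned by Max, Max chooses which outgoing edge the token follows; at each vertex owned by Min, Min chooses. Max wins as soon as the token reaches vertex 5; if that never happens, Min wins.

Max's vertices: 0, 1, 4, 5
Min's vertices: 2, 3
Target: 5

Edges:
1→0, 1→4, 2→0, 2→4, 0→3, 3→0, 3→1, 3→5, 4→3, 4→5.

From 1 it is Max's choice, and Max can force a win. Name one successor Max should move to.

4

A0 = {5}
A1: add {4} — 4 (Max) has 4→5.
A2: add {1} — 1 (Max) has 1→4.
A3 = A2; e.g. 0 (Max) has no edge into A2. Fixed point.
From 1, successor 4 is in the attractor (rank 1); the other successor 0 is not.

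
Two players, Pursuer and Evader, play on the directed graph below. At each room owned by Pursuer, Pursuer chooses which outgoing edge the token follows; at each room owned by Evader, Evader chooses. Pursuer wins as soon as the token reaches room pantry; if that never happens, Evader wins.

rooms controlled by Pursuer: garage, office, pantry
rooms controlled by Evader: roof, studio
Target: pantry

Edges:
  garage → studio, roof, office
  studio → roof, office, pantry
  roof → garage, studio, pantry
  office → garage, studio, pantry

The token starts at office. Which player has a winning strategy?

A0 = {pantry}
A1: add {office} — office (Pursuer) has office→pantry.
office ∈ A1, so Pursuer can force the target.

Pursuer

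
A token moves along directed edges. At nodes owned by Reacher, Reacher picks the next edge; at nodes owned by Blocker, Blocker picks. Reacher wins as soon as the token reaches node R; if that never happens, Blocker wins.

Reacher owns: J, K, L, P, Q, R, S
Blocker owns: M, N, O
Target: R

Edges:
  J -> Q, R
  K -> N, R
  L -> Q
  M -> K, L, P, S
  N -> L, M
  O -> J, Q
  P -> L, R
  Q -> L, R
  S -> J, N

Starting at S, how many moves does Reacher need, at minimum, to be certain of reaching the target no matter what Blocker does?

A0 = {R}
A1: add {J, K, P, Q} — J (Reacher) has J→R; K (Reacher) has K→R; P (Reacher) has P→R; Q (Reacher) has Q→R.
A2: add {L, O, S} — L (Reacher) has L→Q; O (Blocker): all of {J, Q} already in; S (Reacher) has S→J.
S enters the attractor at level 2, so Reacher can force the target in 2 moves from there.

2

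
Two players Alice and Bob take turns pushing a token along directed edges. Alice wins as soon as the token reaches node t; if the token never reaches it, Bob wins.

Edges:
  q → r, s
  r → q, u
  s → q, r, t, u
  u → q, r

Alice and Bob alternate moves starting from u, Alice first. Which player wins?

Bob

Track states (vertex, player-to-move).
A0 = {(t,Alice), (t,Bob)}
A1: add {(s,Alice)}.
A2 = A1; e.g. (q,Alice) stays out. (u,Alice) never enters ⇒ Bob avoids the target.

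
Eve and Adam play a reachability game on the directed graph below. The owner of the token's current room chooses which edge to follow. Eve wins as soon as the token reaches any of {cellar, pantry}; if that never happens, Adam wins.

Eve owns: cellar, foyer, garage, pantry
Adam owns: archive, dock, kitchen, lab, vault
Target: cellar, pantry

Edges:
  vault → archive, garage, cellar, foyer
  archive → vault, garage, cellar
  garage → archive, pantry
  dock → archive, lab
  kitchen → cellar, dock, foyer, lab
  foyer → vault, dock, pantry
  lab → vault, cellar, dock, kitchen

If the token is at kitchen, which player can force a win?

Adam

A0 = {cellar, pantry}
A1: add {foyer, garage} — garage (Eve) has garage→pantry; foyer (Eve) has foyer→pantry.
A2 = A1; e.g. vault (Adam) can still go to archive. Fixed point.
kitchen never enters the attractor, so Adam can avoid the target forever.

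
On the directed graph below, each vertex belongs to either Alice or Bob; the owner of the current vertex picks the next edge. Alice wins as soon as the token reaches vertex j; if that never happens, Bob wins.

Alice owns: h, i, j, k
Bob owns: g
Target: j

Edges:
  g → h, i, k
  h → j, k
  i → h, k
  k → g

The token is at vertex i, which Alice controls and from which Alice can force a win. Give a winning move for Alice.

h

A0 = {j}
A1: add {h} — h (Alice) has h→j.
A2: add {i} — i (Alice) has i→h.
A3 = A2; e.g. g (Bob) can still go to k. Fixed point.
From i, successor h is in the attractor (rank 1); the other successor k is not.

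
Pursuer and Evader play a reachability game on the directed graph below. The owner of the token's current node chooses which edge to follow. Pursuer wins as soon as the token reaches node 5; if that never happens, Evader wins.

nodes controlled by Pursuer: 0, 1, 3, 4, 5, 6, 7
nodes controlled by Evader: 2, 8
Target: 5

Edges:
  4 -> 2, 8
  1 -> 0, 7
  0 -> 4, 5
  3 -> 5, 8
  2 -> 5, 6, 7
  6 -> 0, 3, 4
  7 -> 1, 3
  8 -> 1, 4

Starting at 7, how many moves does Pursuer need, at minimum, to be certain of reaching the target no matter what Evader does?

2

A0 = {5}
A1: add {0, 3} — 0 (Pursuer) has 0→5; 3 (Pursuer) has 3→5.
A2: add {1, 6, 7} — 1 (Pursuer) has 1→0; 6 (Pursuer) has 6→0; 7 (Pursuer) has 7→3.
7 enters the attractor at level 2, so Pursuer can force the target in 2 moves from there.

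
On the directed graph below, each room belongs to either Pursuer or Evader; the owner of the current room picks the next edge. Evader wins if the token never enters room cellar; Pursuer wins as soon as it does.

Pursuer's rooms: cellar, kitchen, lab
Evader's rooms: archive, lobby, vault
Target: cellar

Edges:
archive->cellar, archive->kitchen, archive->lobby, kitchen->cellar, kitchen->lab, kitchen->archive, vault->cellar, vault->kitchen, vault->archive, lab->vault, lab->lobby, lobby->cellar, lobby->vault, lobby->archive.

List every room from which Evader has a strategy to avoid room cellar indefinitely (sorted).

archive, lab, lobby, vault

A0 = {cellar}
A1: add {kitchen} — kitchen (Pursuer) has kitchen→cellar.
A2 = A1; e.g. vault (Evader) can still go to archive. Fixed point.
Pursuer's attractor = {cellar, kitchen}; Evader avoids the target exactly from the complement.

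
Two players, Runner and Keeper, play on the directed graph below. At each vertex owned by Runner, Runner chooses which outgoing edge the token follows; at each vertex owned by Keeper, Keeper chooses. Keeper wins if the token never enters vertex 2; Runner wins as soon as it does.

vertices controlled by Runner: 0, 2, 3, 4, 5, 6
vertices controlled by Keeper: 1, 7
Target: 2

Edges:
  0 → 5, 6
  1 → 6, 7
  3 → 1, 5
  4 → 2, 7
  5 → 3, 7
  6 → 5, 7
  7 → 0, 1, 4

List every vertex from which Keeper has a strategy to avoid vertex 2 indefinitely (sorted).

A0 = {2}
A1: add {4} — 4 (Runner) has 4→2.
A2 = A1; e.g. 0 (Runner) has no edge into A1. Fixed point.
Runner's attractor = {2, 4}; Keeper avoids the target exactly from the complement.

0, 1, 3, 5, 6, 7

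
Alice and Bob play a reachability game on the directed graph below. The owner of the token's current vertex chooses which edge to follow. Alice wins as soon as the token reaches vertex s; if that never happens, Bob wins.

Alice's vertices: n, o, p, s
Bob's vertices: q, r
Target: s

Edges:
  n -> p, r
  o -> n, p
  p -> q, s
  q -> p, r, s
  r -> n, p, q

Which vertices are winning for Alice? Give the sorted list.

n, o, p, s

A0 = {s}
A1: add {p} — p (Alice) has p→s.
A2: add {n, o} — n (Alice) has n→p; o (Alice) has o→p.
A3 = A2; e.g. q (Bob) can still go to r. Fixed point.
Alice's winning region = {n, o, p, s}.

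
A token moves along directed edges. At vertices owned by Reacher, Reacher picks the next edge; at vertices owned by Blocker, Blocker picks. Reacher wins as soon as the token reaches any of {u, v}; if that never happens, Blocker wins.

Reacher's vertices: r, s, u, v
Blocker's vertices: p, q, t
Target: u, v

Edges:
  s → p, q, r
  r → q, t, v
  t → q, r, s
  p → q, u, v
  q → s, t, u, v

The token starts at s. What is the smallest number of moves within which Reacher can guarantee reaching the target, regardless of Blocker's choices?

2

A0 = {u, v}
A1: add {r} — r (Reacher) has r→v.
A2: add {s} — s (Reacher) has s→r.
A3 = A2; e.g. p (Blocker) can still go to q. Fixed point.
s enters the attractor at level 2, so Reacher can force the target in 2 moves from there.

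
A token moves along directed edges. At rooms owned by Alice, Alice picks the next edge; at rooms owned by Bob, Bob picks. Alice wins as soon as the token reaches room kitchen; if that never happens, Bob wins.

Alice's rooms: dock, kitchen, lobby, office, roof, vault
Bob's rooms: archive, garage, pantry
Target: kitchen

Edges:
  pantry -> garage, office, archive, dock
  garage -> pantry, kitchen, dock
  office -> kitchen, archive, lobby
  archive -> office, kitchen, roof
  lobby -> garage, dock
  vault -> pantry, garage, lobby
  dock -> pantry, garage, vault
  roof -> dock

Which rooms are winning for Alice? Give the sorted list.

kitchen, office

A0 = {kitchen}
A1: add {office} — office (Alice) has office→kitchen.
A2 = A1; e.g. pantry (Bob) can still go to garage. Fixed point.
Alice's winning region = {kitchen, office}.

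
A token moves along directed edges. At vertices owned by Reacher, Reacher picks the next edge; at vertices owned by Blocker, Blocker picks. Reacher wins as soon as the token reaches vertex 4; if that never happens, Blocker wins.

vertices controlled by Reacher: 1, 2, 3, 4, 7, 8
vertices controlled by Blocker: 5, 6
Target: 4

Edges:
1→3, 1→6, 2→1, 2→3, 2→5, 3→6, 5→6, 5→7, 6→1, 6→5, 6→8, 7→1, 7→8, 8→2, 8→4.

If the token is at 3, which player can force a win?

A0 = {4}
A1: add {8} — 8 (Reacher) has 8→4.
A2: add {7} — 7 (Reacher) has 7→8.
A3 = A2; e.g. 1 (Reacher) has no edge into A2. Fixed point.
3 never enters the attractor, so Blocker can avoid the target forever.

Blocker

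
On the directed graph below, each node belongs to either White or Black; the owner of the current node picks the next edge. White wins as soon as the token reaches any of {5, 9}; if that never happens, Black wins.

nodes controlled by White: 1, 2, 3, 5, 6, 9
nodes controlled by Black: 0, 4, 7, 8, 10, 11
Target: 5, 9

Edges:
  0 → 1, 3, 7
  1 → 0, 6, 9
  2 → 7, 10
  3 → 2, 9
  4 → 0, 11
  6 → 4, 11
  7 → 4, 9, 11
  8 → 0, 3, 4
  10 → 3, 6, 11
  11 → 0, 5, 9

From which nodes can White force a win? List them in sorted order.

A0 = {5, 9}
A1: add {1, 3} — 1 (White) has 1→9; 3 (White) has 3→9.
A2 = A1; e.g. 0 (Black) can still go to 7. Fixed point.
White's winning region = {1, 3, 5, 9}.

1, 3, 5, 9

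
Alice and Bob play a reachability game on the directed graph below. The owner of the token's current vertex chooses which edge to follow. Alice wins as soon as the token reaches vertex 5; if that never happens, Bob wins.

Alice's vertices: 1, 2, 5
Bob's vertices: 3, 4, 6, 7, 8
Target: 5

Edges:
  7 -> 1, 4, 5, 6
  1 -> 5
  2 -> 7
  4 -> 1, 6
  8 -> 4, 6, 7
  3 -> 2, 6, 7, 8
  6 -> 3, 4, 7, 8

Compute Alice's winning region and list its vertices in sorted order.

1, 5

A0 = {5}
A1: add {1} — 1 (Alice) has 1→5.
A2 = A1; e.g. 2 (Alice) has no edge into A1. Fixed point.
Alice's winning region = {1, 5}.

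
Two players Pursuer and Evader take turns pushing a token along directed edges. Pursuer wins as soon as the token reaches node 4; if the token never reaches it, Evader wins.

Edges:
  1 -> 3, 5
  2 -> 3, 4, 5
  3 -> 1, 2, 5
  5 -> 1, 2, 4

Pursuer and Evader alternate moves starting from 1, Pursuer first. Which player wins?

Evader

Track states (vertex, player-to-move).
A0 = {(4,Pursuer), (4,Evader)}
A1: add {(2,Pursuer), (5,Pursuer)}.
A2 = A1; e.g. (1,Pursuer) stays out. (1,Pursuer) never enters ⇒ Evader avoids the target.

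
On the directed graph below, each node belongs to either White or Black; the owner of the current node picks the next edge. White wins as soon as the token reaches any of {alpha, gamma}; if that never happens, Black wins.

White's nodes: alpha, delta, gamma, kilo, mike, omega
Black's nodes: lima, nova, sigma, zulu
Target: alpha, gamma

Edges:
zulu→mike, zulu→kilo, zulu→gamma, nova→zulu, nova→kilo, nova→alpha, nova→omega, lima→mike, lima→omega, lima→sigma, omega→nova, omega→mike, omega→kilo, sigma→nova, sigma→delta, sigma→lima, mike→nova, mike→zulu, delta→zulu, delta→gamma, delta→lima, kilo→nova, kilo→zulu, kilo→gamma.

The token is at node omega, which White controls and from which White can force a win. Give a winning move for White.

A0 = {alpha, gamma}
A1: add {delta, kilo} — delta (White) has delta→gamma; kilo (White) has kilo→gamma.
A2: add {omega} — omega (White) has omega→kilo.
A3 = A2; e.g. nova (Black) can still go to zulu. Fixed point.
From omega, successor kilo is in the attractor (rank 1); the other successors mike, nova are not.

kilo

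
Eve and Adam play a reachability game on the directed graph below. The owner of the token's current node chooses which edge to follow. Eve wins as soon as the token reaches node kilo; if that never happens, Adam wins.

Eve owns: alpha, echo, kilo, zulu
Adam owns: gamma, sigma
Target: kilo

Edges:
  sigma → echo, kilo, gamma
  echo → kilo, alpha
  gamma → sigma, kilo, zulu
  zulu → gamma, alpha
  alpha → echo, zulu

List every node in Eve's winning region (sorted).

A0 = {kilo}
A1: add {echo} — echo (Eve) has echo→kilo.
A2: add {alpha} — alpha (Eve) has alpha→echo.
A3: add {zulu} — zulu (Eve) has zulu→alpha.
A4 = A3; e.g. sigma (Adam) can still go to gamma. Fixed point.
Eve's winning region = {alpha, echo, kilo, zulu}.

alpha, echo, kilo, zulu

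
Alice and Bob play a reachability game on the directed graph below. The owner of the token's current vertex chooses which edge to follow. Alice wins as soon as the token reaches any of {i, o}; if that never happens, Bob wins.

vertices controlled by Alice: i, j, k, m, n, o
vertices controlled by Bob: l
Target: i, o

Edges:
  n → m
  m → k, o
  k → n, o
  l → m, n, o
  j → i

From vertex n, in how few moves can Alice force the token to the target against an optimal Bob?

A0 = {i, o}
A1: add {j, k, m} — j (Alice) has j→i; k (Alice) has k→o; m (Alice) has m→o.
A2: add {n} — n (Alice) has n→m.
n enters the attractor at level 2, so Alice can force the target in 2 moves from there.

2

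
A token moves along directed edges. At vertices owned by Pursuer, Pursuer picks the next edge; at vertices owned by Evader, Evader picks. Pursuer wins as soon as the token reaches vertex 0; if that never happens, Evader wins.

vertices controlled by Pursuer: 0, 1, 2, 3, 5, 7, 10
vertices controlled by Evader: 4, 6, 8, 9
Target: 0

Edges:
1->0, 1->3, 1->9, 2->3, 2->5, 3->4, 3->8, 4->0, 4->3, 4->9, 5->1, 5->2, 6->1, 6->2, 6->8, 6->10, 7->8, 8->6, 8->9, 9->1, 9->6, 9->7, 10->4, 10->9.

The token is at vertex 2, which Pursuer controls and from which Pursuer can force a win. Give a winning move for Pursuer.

5

A0 = {0}
A1: add {1} — 1 (Pursuer) has 1→0.
A2: add {5} — 5 (Pursuer) has 5→1.
A3: add {2} — 2 (Pursuer) has 2→5.
A4 = A3; e.g. 3 (Pursuer) has no edge into A3. Fixed point.
From 2, successor 5 is in the attractor (rank 2); the other successor 3 is not.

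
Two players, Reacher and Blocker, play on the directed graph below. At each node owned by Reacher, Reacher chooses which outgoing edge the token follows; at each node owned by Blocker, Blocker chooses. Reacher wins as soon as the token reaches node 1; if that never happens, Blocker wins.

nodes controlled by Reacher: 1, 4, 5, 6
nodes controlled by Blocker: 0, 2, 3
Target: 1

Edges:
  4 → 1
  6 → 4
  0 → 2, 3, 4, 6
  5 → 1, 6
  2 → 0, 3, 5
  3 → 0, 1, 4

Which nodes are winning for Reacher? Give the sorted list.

1, 4, 5, 6

A0 = {1}
A1: add {4, 5} — 4 (Reacher) has 4→1; 5 (Reacher) has 5→1.
A2: add {6} — 6 (Reacher) has 6→4.
A3 = A2; e.g. 0 (Blocker) can still go to 2. Fixed point.
Reacher's winning region = {1, 4, 5, 6}.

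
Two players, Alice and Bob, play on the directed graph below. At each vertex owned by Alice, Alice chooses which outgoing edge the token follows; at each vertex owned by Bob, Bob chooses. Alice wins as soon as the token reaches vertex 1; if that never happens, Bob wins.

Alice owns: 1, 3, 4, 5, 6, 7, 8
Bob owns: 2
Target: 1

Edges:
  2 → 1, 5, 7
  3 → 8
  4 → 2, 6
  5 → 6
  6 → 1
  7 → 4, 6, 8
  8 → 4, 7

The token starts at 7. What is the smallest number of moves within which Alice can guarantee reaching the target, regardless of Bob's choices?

2

A0 = {1}
A1: add {6} — 6 (Alice) has 6→1.
A2: add {4, 5, 7} — 4 (Alice) has 4→6; 5 (Alice) has 5→6; 7 (Alice) has 7→6.
7 enters the attractor at level 2, so Alice can force the target in 2 moves from there.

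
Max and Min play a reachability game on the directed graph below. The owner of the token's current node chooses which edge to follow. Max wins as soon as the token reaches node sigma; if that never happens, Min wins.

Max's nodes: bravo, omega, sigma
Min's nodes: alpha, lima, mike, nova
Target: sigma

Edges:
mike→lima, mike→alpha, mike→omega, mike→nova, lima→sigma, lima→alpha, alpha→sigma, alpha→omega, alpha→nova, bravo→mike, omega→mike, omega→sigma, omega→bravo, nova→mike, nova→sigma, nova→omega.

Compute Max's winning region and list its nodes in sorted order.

A0 = {sigma}
A1: add {omega} — omega (Max) has omega→sigma.
A2 = A1; e.g. mike (Min) can still go to lima. Fixed point.
Max's winning region = {omega, sigma}.

omega, sigma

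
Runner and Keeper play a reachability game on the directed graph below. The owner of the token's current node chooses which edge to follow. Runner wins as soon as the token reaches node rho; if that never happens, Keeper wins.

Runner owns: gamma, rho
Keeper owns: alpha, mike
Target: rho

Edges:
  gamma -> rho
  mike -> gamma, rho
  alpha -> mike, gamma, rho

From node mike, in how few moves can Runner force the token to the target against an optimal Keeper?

2

A0 = {rho}
A1: add {gamma} — gamma (Runner) has gamma→rho.
A2: add {mike} — mike (Keeper): all of {gamma, rho} already in.
mike enters the attractor at level 2, so Runner can force the target in 2 moves from there.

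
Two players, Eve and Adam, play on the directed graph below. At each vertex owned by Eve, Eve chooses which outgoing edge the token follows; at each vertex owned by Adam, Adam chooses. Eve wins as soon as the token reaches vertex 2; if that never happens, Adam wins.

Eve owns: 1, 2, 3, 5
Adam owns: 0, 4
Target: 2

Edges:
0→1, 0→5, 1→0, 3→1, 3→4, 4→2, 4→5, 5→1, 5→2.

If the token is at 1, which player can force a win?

Adam

A0 = {2}
A1: add {5} — 5 (Eve) has 5→2.
A2: add {4} — 4 (Adam): all of {2, 5} already in.
A3: add {3} — 3 (Eve) has 3→4.
A4 = A3; e.g. 0 (Adam) can still go to 1. Fixed point.
1 never enters the attractor, so Adam can avoid the target forever.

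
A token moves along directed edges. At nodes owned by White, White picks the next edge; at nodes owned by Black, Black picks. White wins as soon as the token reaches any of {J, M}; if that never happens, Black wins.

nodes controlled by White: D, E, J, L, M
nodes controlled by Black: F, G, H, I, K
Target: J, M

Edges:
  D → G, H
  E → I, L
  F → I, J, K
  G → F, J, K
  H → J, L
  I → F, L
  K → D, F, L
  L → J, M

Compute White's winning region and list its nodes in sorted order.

A0 = {J, M}
A1: add {L} — L (White) has L→J.
A2: add {E, H} — E (White) has E→L; H (Black): all of {J, L} already in.
A3: add {D} — D (White) has D→H.
A4 = A3; e.g. F (Black) can still go to I. Fixed point.
White's winning region = {D, E, H, J, L, M}.

D, E, H, J, L, M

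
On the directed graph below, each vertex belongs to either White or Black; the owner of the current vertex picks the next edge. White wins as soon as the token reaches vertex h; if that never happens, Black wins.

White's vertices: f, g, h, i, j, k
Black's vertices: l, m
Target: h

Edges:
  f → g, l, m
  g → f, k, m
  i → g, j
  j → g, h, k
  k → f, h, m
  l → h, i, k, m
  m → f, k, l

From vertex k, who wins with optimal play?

White

A0 = {h}
A1: add {j, k} — j (White) has j→h; k (White) has k→h.
k ∈ A1, so White can force the target.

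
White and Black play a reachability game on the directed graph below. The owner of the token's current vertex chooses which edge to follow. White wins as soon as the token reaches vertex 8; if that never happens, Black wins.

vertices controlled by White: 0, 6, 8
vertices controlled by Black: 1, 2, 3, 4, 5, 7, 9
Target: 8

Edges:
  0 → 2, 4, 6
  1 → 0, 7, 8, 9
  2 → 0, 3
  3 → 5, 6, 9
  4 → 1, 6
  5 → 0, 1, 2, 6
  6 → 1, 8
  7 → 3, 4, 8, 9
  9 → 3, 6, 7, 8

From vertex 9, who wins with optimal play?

A0 = {8}
A1: add {6} — 6 (White) has 6→8.
A2: add {0} — 0 (White) has 0→6.
A3 = A2; e.g. 1 (Black) can still go to 7. Fixed point.
9 never enters the attractor, so Black can avoid the target forever.

Black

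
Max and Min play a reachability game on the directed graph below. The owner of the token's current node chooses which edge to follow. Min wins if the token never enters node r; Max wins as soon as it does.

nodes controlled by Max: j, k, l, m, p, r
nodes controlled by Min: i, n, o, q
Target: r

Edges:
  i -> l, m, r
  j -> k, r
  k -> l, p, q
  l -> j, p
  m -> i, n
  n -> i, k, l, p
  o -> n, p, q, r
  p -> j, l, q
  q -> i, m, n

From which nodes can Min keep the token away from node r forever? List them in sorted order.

A0 = {r}
A1: add {j} — j (Max) has j→r.
A2: add {l, p} — l (Max) has l→j; p (Max) has p→j.
A3: add {k} — k (Max) has k→l.
A4 = A3; e.g. i (Min) can still go to m. Fixed point.
Max's attractor = {j, k, l, p, r}; Min avoids the target exactly from the complement.

i, m, n, o, q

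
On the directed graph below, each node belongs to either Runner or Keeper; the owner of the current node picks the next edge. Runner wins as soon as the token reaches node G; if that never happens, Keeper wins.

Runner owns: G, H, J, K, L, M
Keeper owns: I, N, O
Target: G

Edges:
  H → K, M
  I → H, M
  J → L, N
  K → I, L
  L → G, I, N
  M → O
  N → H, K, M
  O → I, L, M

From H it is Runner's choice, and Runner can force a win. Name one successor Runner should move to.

A0 = {G}
A1: add {L} — L (Runner) has L→G.
A2: add {J, K} — J (Runner) has J→L; K (Runner) has K→L.
A3: add {H} — H (Runner) has H→K.
A4 = A3; e.g. I (Keeper) can still go to M. Fixed point.
From H, successor K is in the attractor (rank 2); the other successor M is not.

K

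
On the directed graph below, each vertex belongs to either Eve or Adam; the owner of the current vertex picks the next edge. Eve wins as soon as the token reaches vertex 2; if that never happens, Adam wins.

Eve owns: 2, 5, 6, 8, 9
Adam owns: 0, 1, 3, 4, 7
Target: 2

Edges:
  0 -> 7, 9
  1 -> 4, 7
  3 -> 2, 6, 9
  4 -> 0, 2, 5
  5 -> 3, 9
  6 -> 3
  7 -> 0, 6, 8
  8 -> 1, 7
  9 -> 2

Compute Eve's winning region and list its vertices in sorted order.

2, 5, 9

A0 = {2}
A1: add {9} — 9 (Eve) has 9→2.
A2: add {5} — 5 (Eve) has 5→9.
A3 = A2; e.g. 0 (Adam) can still go to 7. Fixed point.
Eve's winning region = {2, 5, 9}.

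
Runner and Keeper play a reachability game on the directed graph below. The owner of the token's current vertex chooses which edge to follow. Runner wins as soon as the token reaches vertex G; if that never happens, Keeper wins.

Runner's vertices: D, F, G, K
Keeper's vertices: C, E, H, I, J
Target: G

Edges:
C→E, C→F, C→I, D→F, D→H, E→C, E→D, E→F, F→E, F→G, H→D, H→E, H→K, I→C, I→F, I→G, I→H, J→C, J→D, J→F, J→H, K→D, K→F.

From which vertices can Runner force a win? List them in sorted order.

A0 = {G}
A1: add {F} — F (Runner) has F→G.
A2: add {D, K} — D (Runner) has D→F; K (Runner) has K→F.
A3 = A2; e.g. C (Keeper) can still go to E. Fixed point.
Runner's winning region = {D, F, G, K}.

D, F, G, K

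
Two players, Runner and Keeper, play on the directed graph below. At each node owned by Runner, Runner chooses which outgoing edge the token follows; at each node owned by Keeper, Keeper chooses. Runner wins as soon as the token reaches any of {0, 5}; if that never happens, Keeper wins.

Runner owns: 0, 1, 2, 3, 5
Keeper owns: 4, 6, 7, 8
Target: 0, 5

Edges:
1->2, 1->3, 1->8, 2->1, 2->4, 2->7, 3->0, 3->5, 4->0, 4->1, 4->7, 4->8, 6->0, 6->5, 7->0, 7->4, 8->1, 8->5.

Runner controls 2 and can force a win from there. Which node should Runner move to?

1

A0 = {0, 5}
A1: add {3, 6} — 3 (Runner) has 3→0; 6 (Keeper): all of {0, 5} already in.
A2: add {1} — 1 (Runner) has 1→3.
A3: add {2, 8} — 2 (Runner) has 2→1; 8 (Keeper): all of {1, 5} already in.
A4 = A3; e.g. 4 (Keeper) can still go to 7. Fixed point.
From 2, successor 1 is in the attractor (rank 2); the other successors 4, 7 are not.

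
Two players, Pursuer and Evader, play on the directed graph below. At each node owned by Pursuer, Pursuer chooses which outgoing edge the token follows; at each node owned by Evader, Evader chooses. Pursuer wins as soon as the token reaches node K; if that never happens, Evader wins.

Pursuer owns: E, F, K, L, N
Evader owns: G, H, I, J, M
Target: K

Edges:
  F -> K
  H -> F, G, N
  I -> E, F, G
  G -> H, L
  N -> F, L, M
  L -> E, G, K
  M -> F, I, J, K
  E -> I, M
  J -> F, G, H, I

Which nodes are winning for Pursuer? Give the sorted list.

F, K, L, N

A0 = {K}
A1: add {F, L} — F (Pursuer) has F→K; L (Pursuer) has L→K.
A2: add {N} — N (Pursuer) has N→F.
A3 = A2; e.g. E (Pursuer) has no edge into A2. Fixed point.
Pursuer's winning region = {F, K, L, N}.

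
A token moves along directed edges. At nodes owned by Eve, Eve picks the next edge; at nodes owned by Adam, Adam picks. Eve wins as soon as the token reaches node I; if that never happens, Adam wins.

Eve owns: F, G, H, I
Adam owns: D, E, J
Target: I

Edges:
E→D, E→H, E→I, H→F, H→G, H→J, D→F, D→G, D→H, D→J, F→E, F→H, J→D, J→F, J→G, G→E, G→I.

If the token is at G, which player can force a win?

A0 = {I}
A1: add {G} — G (Eve) has G→I.
G ∈ A1, so Eve can force the target.

Eve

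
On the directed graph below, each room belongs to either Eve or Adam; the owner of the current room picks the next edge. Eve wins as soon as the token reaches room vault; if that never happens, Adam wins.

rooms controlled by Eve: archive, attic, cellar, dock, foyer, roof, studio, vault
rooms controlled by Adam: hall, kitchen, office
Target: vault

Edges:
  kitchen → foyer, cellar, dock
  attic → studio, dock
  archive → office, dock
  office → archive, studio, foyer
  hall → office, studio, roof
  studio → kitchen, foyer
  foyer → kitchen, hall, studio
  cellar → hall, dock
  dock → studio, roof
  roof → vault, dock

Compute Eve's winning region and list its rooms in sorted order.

A0 = {vault}
A1: add {roof} — roof (Eve) has roof→vault.
A2: add {dock} — dock (Eve) has dock→roof.
A3: add {archive, attic, cellar} — attic (Eve) has attic→dock; archive (Eve) has archive→dock; cellar (Eve) has cellar→dock.
A4 = A3; e.g. kitchen (Adam) can still go to foyer. Fixed point.
Eve's winning region = {archive, attic, cellar, dock, roof, vault}.

archive, attic, cellar, dock, roof, vault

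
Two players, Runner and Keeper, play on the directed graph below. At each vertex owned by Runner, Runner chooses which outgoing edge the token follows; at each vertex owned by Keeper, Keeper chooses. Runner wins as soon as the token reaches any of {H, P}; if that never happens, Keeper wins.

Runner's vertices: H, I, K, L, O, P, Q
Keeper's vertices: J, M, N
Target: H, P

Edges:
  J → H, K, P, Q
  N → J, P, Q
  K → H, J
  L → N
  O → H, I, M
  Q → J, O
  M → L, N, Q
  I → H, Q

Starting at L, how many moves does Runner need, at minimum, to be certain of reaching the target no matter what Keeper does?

5

A0 = {H, P}
A1: add {I, K, O} — I (Runner) has I→H; K (Runner) has K→H; O (Runner) has O→H.
A2: add {Q} — Q (Runner) has Q→O.
A3: add {J} — J (Keeper): all of {H, K, P, Q} already in.
A4: add {N} — N (Keeper): all of {J, P, Q} already in.
A5: add {L} — L (Runner) has L→N.
L enters the attractor at level 5, so Runner can force the target in 5 moves from there.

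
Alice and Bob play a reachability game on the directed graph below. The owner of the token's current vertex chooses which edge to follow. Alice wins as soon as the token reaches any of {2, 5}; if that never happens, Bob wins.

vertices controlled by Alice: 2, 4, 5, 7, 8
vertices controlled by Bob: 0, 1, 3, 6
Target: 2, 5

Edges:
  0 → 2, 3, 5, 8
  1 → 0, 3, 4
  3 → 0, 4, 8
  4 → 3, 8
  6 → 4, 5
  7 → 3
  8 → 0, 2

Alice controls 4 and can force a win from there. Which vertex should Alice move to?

A0 = {2, 5}
A1: add {8} — 8 (Alice) has 8→2.
A2: add {4} — 4 (Alice) has 4→8.
A3: add {6} — 6 (Bob): all of {4, 5} already in.
A4 = A3; e.g. 0 (Bob) can still go to 3. Fixed point.
From 4, successor 8 is in the attractor (rank 1); the other successor 3 is not.

8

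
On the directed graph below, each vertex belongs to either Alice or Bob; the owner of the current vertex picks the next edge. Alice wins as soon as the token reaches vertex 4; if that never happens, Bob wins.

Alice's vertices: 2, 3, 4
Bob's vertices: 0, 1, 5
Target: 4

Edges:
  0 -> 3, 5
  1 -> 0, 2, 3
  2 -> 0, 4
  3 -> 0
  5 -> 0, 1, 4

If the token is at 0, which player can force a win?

A0 = {4}
A1: add {2} — 2 (Alice) has 2→4.
A2 = A1; e.g. 0 (Bob) can still go to 3. Fixed point.
0 never enters the attractor, so Bob can avoid the target forever.

Bob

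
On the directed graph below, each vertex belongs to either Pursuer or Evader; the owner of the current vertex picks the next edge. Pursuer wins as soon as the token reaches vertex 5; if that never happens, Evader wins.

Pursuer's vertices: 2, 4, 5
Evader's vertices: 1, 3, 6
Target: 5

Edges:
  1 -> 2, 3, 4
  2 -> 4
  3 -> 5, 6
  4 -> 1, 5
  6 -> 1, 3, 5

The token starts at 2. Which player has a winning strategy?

Pursuer

A0 = {5}
A1: add {4} — 4 (Pursuer) has 4→5.
A2: add {2} — 2 (Pursuer) has 2→4.
A3 = A2; e.g. 1 (Evader) can still go to 3. Fixed point.
2 ∈ A2, so Pursuer can force the target.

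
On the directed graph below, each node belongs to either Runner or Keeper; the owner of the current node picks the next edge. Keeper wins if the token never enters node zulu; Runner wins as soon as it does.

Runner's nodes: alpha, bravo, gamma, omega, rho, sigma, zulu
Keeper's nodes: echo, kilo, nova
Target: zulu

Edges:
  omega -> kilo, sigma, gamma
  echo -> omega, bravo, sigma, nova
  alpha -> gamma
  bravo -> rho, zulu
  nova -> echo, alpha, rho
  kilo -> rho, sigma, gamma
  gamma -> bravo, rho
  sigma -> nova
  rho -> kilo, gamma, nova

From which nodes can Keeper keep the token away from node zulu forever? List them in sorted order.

echo, kilo, nova, sigma

A0 = {zulu}
A1: add {bravo} — bravo (Runner) has bravo→zulu.
A2: add {gamma} — gamma (Runner) has gamma→bravo.
A3: add {alpha, omega, rho} — omega (Runner) has omega→gamma; alpha (Runner) has alpha→gamma; rho (Runner) has rho→gamma.
A4 = A3; e.g. echo (Keeper) can still go to sigma. Fixed point.
Runner's attractor = {alpha, bravo, gamma, omega, rho, zulu}; Keeper avoids the target exactly from the complement.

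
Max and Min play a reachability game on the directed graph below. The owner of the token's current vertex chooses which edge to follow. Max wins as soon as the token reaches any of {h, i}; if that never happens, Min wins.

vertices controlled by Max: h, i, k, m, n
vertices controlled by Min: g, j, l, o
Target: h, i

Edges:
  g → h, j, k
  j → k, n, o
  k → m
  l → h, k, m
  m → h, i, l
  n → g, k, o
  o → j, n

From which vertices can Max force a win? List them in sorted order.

h, i, k, l, m, n

A0 = {h, i}
A1: add {m} — m (Max) has m→h.
A2: add {k} — k (Max) has k→m.
A3: add {l, n} — l (Min): all of {h, k, m} already in; n (Max) has n→k.
A4 = A3; e.g. g (Min) can still go to j. Fixed point.
Max's winning region = {h, i, k, l, m, n}.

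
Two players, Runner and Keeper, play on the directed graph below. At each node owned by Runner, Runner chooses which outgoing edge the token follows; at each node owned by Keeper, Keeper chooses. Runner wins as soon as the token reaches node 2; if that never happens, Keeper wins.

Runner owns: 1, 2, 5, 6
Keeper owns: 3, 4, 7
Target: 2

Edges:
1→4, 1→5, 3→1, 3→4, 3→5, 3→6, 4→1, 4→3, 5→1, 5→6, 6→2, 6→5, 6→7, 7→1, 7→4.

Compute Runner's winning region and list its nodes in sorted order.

A0 = {2}
A1: add {6} — 6 (Runner) has 6→2.
A2: add {5} — 5 (Runner) has 5→6.
A3: add {1} — 1 (Runner) has 1→5.
A4 = A3; e.g. 3 (Keeper) can still go to 4. Fixed point.
Runner's winning region = {1, 2, 5, 6}.

1, 2, 5, 6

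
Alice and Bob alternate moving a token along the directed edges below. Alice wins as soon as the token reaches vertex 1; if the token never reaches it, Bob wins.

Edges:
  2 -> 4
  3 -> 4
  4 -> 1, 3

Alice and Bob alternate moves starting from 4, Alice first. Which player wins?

Alice

Track states (vertex, player-to-move).
A0 = {(1,Alice), (1,Bob)}
A1: add {(4,Alice)}.
(4,Alice) ∈ A1 ⇒ Alice forces the target.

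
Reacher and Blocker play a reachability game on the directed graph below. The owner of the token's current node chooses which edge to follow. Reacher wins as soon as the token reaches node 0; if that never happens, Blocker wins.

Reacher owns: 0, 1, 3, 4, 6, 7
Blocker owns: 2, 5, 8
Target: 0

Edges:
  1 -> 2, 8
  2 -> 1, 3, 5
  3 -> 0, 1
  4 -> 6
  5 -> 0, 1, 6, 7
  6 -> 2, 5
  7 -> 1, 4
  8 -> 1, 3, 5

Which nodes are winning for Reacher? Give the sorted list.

A0 = {0}
A1: add {3} — 3 (Reacher) has 3→0.
A2 = A1; e.g. 1 (Reacher) has no edge into A1. Fixed point.
Reacher's winning region = {0, 3}.

0, 3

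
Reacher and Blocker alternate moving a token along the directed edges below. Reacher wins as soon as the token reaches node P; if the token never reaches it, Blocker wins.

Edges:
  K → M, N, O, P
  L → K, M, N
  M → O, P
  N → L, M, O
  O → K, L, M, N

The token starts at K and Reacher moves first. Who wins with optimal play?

Reacher

Track states (vertex, player-to-move).
A0 = {(P,Reacher), (P,Blocker)}
A1: add {(K,Reacher), (M,Reacher)}.
(K,Reacher) ∈ A1 ⇒ Reacher forces the target.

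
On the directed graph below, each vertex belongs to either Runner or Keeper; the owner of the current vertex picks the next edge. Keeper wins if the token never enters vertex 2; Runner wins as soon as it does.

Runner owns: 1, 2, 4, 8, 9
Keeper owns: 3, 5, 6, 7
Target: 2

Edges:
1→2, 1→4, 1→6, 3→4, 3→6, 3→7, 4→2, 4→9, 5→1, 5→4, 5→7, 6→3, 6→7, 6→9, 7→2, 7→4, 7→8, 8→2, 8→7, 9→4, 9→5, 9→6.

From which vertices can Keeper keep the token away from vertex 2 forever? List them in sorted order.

3, 6

A0 = {2}
A1: add {1, 4, 8} — 1 (Runner) has 1→2; 4 (Runner) has 4→2; 8 (Runner) has 8→2.
A2: add {7, 9} — 7 (Keeper): all of {2, 4, 8} already in; 9 (Runner) has 9→4.
A3: add {5} — 5 (Keeper): all of {1, 4, 7} already in.
A4 = A3; e.g. 3 (Keeper) can still go to 6. Fixed point.
Runner's attractor = {1, 2, 4, 5, 7, 8, 9}; Keeper avoids the target exactly from the complement.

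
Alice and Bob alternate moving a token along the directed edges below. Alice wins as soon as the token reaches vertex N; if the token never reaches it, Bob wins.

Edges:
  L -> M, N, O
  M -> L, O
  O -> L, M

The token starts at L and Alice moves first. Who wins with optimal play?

Alice

Track states (vertex, player-to-move).
A0 = {(N,Alice), (N,Bob)}
A1: add {(L,Alice)}.
(L,Alice) ∈ A1 ⇒ Alice forces the target.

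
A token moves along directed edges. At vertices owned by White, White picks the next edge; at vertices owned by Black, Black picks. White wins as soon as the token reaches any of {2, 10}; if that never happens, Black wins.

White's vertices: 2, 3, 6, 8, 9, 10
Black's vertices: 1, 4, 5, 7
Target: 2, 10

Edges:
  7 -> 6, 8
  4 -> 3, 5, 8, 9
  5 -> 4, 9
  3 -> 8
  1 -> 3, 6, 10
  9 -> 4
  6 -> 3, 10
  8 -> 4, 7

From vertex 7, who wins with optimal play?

Black

A0 = {2, 10}
A1: add {6} — 6 (White) has 6→10.
A2 = A1; e.g. 1 (Black) can still go to 3. Fixed point.
7 never enters the attractor, so Black can avoid the target forever.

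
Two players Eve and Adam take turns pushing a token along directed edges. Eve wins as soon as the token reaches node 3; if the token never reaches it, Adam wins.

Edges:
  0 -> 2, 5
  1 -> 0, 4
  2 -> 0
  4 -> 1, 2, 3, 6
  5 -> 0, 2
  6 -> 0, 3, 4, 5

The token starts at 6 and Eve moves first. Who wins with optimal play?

Track states (vertex, player-to-move).
A0 = {(3,Eve), (3,Adam)}
A1: add {(4,Eve), (6,Eve)}.
(6,Eve) ∈ A1 ⇒ Eve forces the target.

Eve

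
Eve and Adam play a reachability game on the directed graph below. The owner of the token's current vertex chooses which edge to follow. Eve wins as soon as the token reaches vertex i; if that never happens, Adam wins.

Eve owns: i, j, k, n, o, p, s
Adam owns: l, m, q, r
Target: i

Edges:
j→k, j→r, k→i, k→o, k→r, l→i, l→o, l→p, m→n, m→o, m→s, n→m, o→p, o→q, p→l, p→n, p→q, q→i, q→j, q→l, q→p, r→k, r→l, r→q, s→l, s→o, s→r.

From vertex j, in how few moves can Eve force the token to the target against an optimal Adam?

A0 = {i}
A1: add {k} — k (Eve) has k→i.
A2: add {j} — j (Eve) has j→k.
A3 = A2; e.g. l (Adam) can still go to o. Fixed point.
j enters the attractor at level 2, so Eve can force the target in 2 moves from there.

2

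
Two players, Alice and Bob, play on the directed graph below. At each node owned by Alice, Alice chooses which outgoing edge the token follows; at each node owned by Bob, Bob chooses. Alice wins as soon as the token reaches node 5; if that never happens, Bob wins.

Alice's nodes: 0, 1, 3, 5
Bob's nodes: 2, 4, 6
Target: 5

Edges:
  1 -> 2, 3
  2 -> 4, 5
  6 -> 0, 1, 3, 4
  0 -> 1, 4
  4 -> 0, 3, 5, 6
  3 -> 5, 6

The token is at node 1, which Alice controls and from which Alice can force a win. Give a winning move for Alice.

A0 = {5}
A1: add {3} — 3 (Alice) has 3→5.
A2: add {1} — 1 (Alice) has 1→3.
A3: add {0} — 0 (Alice) has 0→1.
A4 = A3; e.g. 2 (Bob) can still go to 4. Fixed point.
From 1, successor 3 is in the attractor (rank 1); the other successor 2 is not.

3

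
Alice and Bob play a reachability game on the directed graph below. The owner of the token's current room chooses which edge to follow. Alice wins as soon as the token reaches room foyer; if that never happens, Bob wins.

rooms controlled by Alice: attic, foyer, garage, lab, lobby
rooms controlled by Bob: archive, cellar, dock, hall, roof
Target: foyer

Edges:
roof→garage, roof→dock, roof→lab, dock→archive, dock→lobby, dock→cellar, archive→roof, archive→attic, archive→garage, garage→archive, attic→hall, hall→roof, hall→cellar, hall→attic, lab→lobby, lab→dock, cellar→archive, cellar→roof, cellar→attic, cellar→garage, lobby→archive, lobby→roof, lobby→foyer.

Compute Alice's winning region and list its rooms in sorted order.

foyer, lab, lobby

A0 = {foyer}
A1: add {lobby} — lobby (Alice) has lobby→foyer.
A2: add {lab} — lab (Alice) has lab→lobby.
A3 = A2; e.g. archive (Bob) can still go to roof. Fixed point.
Alice's winning region = {foyer, lab, lobby}.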